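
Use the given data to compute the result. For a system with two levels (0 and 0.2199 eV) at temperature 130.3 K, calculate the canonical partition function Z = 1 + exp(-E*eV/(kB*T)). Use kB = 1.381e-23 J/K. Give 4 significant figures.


Step 1: Compute beta*E = E*eV/(kB*T) = 0.2199*1.602e-19/(1.381e-23*130.3) = 19.58
Step 2: exp(-beta*E) = exp(-19.58) = 3.146e-09
Step 3: Z = 1 + 3.146e-09 = 1

1


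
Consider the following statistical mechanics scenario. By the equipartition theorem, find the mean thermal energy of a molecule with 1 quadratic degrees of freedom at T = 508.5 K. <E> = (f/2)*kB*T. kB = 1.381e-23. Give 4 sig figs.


Step 1: f/2 = 1/2 = 0.5
Step 2: kB*T = 1.381e-23 * 508.5 = 7.022e-21
Step 3: <E> = 0.5 * 7.022e-21 = 3.511e-21 J

3.511e-21


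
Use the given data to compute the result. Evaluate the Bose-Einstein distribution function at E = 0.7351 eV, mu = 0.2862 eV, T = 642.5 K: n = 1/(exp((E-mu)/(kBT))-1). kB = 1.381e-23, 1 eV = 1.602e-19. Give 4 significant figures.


Step 1: (E - mu) = 0.4489 eV
Step 2: x = (E-mu)*eV/(kB*T) = 0.4489*1.602e-19/(1.381e-23*642.5) = 8.105
Step 3: exp(x) = 3311
Step 4: n = 1/(exp(x)-1) = 0.0003022

0.0003022


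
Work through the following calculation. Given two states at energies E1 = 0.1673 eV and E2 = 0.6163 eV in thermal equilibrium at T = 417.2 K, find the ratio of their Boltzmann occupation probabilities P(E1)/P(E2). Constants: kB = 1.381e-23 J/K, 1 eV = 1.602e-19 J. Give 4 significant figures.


Step 1: Compute energy difference dE = E1 - E2 = 0.1673 - 0.6163 = -0.449 eV
Step 2: Convert to Joules: dE_J = -0.449 * 1.602e-19 = -7.193e-20 J
Step 3: Compute exponent = -dE_J / (kB * T) = -(-7.193e-20) / (1.381e-23 * 417.2) = 12.48
Step 4: P(E1)/P(E2) = exp(12.48) = 2.642e+05

2.642e+05


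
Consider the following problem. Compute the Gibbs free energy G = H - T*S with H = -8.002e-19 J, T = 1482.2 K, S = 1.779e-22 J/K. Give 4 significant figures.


Step 1: T*S = 1482.2 * 1.779e-22 = 2.637e-19 J
Step 2: G = H - T*S = -8.002e-19 - 2.637e-19
Step 3: G = -1.064e-18 J

-1.064e-18


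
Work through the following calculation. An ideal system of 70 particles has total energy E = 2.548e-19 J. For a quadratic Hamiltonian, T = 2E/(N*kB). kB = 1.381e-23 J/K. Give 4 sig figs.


Step 1: Numerator = 2*E = 2*2.548e-19 = 5.096e-19 J
Step 2: Denominator = N*kB = 70*1.381e-23 = 9.667e-22
Step 3: T = 5.096e-19 / 9.667e-22 = 527.2 K

527.2


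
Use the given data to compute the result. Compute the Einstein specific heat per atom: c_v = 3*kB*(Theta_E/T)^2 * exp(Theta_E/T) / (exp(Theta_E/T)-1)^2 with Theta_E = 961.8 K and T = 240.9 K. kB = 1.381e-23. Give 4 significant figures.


Step 1: x = Theta_E/T = 961.8/240.9 = 3.993
Step 2: x^2 = 15.94
Step 3: exp(x) = 54.19
Step 4: c_v = 3*1.381e-23*15.94*54.19/(54.19-1)^2 = 1.265e-23

1.265e-23


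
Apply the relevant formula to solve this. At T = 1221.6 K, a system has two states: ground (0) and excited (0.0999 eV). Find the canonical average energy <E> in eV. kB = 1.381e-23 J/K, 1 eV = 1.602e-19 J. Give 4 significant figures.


Step 1: beta*E = 0.0999*1.602e-19/(1.381e-23*1221.6) = 0.9486
Step 2: exp(-beta*E) = 0.3873
Step 3: <E> = 0.0999*0.3873/(1+0.3873) = 0.02789 eV

0.02789


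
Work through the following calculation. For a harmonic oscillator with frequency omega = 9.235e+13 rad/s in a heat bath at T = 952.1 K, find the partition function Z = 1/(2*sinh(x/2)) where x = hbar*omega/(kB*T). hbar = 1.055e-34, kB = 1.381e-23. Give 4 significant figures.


Step 1: Compute x = hbar*omega/(kB*T) = 1.055e-34*9.235e+13/(1.381e-23*952.1) = 0.741
Step 2: x/2 = 0.3705
Step 3: sinh(x/2) = 0.379
Step 4: Z = 1/(2*0.379) = 1.319

1.319


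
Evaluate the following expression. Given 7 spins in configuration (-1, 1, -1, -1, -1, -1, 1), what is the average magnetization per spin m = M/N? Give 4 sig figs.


Step 1: Count up spins (+1): 2, down spins (-1): 5
Step 2: Total magnetization M = 2 - 5 = -3
Step 3: m = M/N = -3/7 = -0.4286

-0.4286


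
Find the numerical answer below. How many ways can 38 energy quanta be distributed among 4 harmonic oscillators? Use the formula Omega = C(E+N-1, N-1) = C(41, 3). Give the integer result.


Step 1: Use binomial coefficient C(41, 3)
Step 2: Numerator = 41! / 38!
Step 3: Denominator = 3!
Step 4: Omega = 10660

10660


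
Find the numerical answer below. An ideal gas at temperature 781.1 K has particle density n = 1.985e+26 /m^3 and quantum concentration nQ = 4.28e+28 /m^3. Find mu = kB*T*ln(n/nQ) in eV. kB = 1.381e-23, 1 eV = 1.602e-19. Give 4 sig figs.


Step 1: n/nQ = 1.985e+26/4.28e+28 = 0.004638
Step 2: ln(n/nQ) = -5.374
Step 3: mu = kB*T*ln(n/nQ) = 1.079e-20*-5.374 = -5.796e-20 J
Step 4: Convert to eV: -5.796e-20/1.602e-19 = -0.3618 eV

-0.3618


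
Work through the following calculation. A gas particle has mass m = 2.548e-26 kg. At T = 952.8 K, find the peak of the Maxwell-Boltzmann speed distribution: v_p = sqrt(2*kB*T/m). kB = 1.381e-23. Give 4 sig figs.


Step 1: Numerator = 2*kB*T = 2*1.381e-23*952.8 = 2.632e-20
Step 2: Ratio = 2.632e-20 / 2.548e-26 = 1.033e+06
Step 3: v_p = sqrt(1.033e+06) = 1016 m/s

1016


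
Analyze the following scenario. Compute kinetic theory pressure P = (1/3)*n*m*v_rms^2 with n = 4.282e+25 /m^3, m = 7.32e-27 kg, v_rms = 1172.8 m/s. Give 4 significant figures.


Step 1: v_rms^2 = 1172.8^2 = 1.375e+06
Step 2: n*m = 4.282e+25*7.32e-27 = 0.3134
Step 3: P = (1/3)*0.3134*1.375e+06 = 1.437e+05 Pa

1.437e+05


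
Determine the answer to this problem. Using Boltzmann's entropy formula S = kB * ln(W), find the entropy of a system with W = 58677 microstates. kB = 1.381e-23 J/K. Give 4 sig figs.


Step 1: ln(W) = ln(58677) = 10.98
Step 2: S = kB * ln(W) = 1.381e-23 * 10.98
Step 3: S = 1.516e-22 J/K

1.516e-22


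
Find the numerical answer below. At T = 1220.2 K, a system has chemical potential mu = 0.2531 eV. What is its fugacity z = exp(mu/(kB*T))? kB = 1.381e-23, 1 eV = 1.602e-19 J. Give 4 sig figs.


Step 1: Convert mu to Joules: 0.2531*1.602e-19 = 4.055e-20 J
Step 2: kB*T = 1.381e-23*1220.2 = 1.685e-20 J
Step 3: mu/(kB*T) = 2.406
Step 4: z = exp(2.406) = 11.09

11.09


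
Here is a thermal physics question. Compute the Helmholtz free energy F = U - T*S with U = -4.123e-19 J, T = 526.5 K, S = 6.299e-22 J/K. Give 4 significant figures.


Step 1: T*S = 526.5 * 6.299e-22 = 3.316e-19 J
Step 2: F = U - T*S = -4.123e-19 - 3.316e-19
Step 3: F = -7.439e-19 J

-7.439e-19


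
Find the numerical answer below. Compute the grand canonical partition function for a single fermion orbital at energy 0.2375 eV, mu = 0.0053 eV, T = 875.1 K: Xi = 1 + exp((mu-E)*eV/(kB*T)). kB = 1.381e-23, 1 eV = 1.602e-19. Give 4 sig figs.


Step 1: (mu - E) = 0.0053 - 0.2375 = -0.2322 eV
Step 2: x = (mu-E)*eV/(kB*T) = -0.2322*1.602e-19/(1.381e-23*875.1) = -3.078
Step 3: exp(x) = 0.04605
Step 4: Xi = 1 + 0.04605 = 1.046

1.046


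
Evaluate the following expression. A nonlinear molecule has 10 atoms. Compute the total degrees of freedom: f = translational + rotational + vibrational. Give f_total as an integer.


Step 1: Translational DOF = 3
Step 2: Rotational DOF (nonlinear) = 3
Step 3: Vibrational DOF = 3*10 - 6 = 24
Step 4: Total = 3 + 3 + 24 = 30

30


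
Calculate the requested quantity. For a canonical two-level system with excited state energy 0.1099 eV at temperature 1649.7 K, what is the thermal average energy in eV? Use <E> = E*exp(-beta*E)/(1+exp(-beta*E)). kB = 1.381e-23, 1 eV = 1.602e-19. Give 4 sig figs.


Step 1: beta*E = 0.1099*1.602e-19/(1.381e-23*1649.7) = 0.7728
Step 2: exp(-beta*E) = 0.4617
Step 3: <E> = 0.1099*0.4617/(1+0.4617) = 0.03471 eV

0.03471


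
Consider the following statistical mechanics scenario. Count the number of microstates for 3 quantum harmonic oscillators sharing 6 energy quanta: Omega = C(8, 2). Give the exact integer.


Step 1: Use binomial coefficient C(8, 2)
Step 2: Numerator = 8! / 6!
Step 3: Denominator = 2!
Step 4: Omega = 28

28


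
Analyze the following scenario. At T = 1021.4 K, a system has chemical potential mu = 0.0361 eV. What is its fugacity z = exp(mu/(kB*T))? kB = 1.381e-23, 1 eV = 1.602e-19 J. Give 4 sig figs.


Step 1: Convert mu to Joules: 0.0361*1.602e-19 = 5.783e-21 J
Step 2: kB*T = 1.381e-23*1021.4 = 1.411e-20 J
Step 3: mu/(kB*T) = 0.41
Step 4: z = exp(0.41) = 1.507

1.507


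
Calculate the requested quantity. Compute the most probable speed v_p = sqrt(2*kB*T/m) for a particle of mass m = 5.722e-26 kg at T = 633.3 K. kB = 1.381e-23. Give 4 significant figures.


Step 1: Numerator = 2*kB*T = 2*1.381e-23*633.3 = 1.749e-20
Step 2: Ratio = 1.749e-20 / 5.722e-26 = 3.057e+05
Step 3: v_p = sqrt(3.057e+05) = 552.9 m/s

552.9


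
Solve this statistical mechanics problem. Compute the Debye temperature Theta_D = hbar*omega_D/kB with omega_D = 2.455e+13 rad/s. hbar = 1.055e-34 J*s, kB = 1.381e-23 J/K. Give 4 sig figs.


Step 1: hbar*omega_D = 1.055e-34 * 2.455e+13 = 2.59e-21 J
Step 2: Theta_D = 2.59e-21 / 1.381e-23
Step 3: Theta_D = 187.5 K

187.5


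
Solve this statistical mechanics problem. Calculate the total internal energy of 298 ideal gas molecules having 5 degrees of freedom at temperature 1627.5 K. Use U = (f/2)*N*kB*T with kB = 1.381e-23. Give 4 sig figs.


Step 1: f/2 = 5/2 = 2.5
Step 2: N*kB*T = 298*1.381e-23*1627.5 = 6.698e-18
Step 3: U = 2.5 * 6.698e-18 = 1.674e-17 J

1.674e-17


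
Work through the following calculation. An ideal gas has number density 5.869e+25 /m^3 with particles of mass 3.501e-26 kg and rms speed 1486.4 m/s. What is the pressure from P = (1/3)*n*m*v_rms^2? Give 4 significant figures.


Step 1: v_rms^2 = 1486.4^2 = 2.209e+06
Step 2: n*m = 5.869e+25*3.501e-26 = 2.055
Step 3: P = (1/3)*2.055*2.209e+06 = 1.513e+06 Pa

1.513e+06


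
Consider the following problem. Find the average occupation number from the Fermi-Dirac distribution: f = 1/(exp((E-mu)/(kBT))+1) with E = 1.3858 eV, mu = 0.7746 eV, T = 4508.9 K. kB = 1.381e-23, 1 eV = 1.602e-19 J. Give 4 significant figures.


Step 1: (E - mu) = 1.3858 - 0.7746 = 0.6112 eV
Step 2: Convert: (E-mu)*eV = 9.791e-20 J
Step 3: x = (E-mu)*eV/(kB*T) = 1.572
Step 4: f = 1/(exp(1.572)+1) = 0.1719

0.1719


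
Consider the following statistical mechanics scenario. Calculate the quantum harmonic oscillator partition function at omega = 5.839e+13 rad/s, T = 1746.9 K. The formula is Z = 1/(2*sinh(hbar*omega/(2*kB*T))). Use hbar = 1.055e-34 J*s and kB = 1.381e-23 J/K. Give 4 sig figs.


Step 1: Compute x = hbar*omega/(kB*T) = 1.055e-34*5.839e+13/(1.381e-23*1746.9) = 0.2553
Step 2: x/2 = 0.1277
Step 3: sinh(x/2) = 0.128
Step 4: Z = 1/(2*0.128) = 3.906

3.906


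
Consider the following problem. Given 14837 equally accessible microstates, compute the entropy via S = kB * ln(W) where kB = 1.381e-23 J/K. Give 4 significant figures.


Step 1: ln(W) = ln(14837) = 9.605
Step 2: S = kB * ln(W) = 1.381e-23 * 9.605
Step 3: S = 1.326e-22 J/K

1.326e-22


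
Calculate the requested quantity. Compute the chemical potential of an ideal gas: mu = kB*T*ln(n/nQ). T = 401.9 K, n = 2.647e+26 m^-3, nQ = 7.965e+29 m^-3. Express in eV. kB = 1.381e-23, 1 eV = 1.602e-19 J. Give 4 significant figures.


Step 1: n/nQ = 2.647e+26/7.965e+29 = 0.0003323
Step 2: ln(n/nQ) = -8.009
Step 3: mu = kB*T*ln(n/nQ) = 5.55e-21*-8.009 = -4.445e-20 J
Step 4: Convert to eV: -4.445e-20/1.602e-19 = -0.2775 eV

-0.2775


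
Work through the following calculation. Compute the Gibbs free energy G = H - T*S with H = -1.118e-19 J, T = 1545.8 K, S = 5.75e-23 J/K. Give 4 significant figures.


Step 1: T*S = 1545.8 * 5.75e-23 = 8.888e-20 J
Step 2: G = H - T*S = -1.118e-19 - 8.888e-20
Step 3: G = -2.007e-19 J

-2.007e-19


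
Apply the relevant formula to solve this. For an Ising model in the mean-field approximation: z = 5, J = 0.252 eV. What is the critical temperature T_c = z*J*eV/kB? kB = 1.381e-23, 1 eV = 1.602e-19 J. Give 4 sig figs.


Step 1: z*J = 5*0.252 = 1.26 eV
Step 2: Convert to Joules: 1.26*1.602e-19 = 2.019e-19 J
Step 3: T_c = 2.019e-19 / 1.381e-23 = 1.462e+04 K

1.462e+04


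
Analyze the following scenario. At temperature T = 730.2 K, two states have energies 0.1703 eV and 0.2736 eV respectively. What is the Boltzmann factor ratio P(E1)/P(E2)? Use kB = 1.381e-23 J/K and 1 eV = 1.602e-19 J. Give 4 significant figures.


Step 1: Compute energy difference dE = E1 - E2 = 0.1703 - 0.2736 = -0.1033 eV
Step 2: Convert to Joules: dE_J = -0.1033 * 1.602e-19 = -1.655e-20 J
Step 3: Compute exponent = -dE_J / (kB * T) = -(-1.655e-20) / (1.381e-23 * 730.2) = 1.641
Step 4: P(E1)/P(E2) = exp(1.641) = 5.161

5.161


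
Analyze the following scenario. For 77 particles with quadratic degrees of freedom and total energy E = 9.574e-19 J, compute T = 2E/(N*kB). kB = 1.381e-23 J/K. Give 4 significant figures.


Step 1: Numerator = 2*E = 2*9.574e-19 = 1.915e-18 J
Step 2: Denominator = N*kB = 77*1.381e-23 = 1.063e-21
Step 3: T = 1.915e-18 / 1.063e-21 = 1801 K

1801


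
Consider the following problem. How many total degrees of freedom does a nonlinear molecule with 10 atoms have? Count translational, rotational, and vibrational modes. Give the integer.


Step 1: Translational DOF = 3
Step 2: Rotational DOF (nonlinear) = 3
Step 3: Vibrational DOF = 3*10 - 6 = 24
Step 4: Total = 3 + 3 + 24 = 30

30


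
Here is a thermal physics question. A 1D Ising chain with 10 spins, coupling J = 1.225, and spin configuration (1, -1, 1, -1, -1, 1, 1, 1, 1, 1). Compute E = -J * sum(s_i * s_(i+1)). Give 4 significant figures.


Step 1: Nearest-neighbor products: -1, -1, -1, 1, -1, 1, 1, 1, 1
Step 2: Sum of products = 1
Step 3: E = -1.225 * 1 = -1.225

-1.225


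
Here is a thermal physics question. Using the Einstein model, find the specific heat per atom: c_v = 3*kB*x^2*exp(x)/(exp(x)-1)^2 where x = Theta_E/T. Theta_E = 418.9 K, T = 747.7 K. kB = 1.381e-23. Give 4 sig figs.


Step 1: x = Theta_E/T = 418.9/747.7 = 0.5603
Step 2: x^2 = 0.3139
Step 3: exp(x) = 1.751
Step 4: c_v = 3*1.381e-23*0.3139*1.751/(1.751-1)^2 = 4.036e-23

4.036e-23


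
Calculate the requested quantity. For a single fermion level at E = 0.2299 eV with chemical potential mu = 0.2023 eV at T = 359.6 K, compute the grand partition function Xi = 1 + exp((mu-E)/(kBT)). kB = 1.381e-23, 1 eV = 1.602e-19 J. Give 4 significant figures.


Step 1: (mu - E) = 0.2023 - 0.2299 = -0.0276 eV
Step 2: x = (mu-E)*eV/(kB*T) = -0.0276*1.602e-19/(1.381e-23*359.6) = -0.8903
Step 3: exp(x) = 0.4105
Step 4: Xi = 1 + 0.4105 = 1.411

1.411


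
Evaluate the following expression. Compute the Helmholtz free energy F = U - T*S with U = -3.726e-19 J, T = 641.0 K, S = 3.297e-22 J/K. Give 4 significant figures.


Step 1: T*S = 641.0 * 3.297e-22 = 2.113e-19 J
Step 2: F = U - T*S = -3.726e-19 - 2.113e-19
Step 3: F = -5.839e-19 J

-5.839e-19


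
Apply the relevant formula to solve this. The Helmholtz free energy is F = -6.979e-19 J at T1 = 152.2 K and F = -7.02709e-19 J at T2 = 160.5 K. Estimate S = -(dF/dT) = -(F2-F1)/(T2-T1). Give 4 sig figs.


Step 1: dF = F2 - F1 = -7.02709e-19 - (-6.979e-19) = -4.809e-21 J
Step 2: dT = T2 - T1 = 160.5 - 152.2 = 8.3 K
Step 3: S = -dF/dT = -(-4.809e-21)/8.3 = 5.794e-22 J/K

5.794e-22


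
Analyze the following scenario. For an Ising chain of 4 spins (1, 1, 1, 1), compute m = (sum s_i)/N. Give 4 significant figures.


Step 1: Count up spins (+1): 4, down spins (-1): 0
Step 2: Total magnetization M = 4 - 0 = 4
Step 3: m = M/N = 4/4 = 1

1


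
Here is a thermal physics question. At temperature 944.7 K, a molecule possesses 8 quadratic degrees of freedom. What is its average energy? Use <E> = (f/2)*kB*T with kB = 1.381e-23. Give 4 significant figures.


Step 1: f/2 = 8/2 = 4
Step 2: kB*T = 1.381e-23 * 944.7 = 1.305e-20
Step 3: <E> = 4 * 1.305e-20 = 5.219e-20 J

5.219e-20


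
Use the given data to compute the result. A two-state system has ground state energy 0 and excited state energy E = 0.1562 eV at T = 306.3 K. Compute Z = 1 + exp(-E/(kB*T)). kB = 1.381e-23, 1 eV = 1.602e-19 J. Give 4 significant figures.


Step 1: Compute beta*E = E*eV/(kB*T) = 0.1562*1.602e-19/(1.381e-23*306.3) = 5.916
Step 2: exp(-beta*E) = exp(-5.916) = 0.002697
Step 3: Z = 1 + 0.002697 = 1.003

1.003


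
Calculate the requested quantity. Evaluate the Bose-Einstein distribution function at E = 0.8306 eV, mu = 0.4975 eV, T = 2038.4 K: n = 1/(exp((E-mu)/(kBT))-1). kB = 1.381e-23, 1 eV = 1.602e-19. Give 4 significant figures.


Step 1: (E - mu) = 0.3331 eV
Step 2: x = (E-mu)*eV/(kB*T) = 0.3331*1.602e-19/(1.381e-23*2038.4) = 1.896
Step 3: exp(x) = 6.657
Step 4: n = 1/(exp(x)-1) = 0.1768

0.1768


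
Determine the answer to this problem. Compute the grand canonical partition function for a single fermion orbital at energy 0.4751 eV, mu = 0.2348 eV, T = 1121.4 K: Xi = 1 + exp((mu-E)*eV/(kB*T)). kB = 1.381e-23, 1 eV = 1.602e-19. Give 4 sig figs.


Step 1: (mu - E) = 0.2348 - 0.4751 = -0.2403 eV
Step 2: x = (mu-E)*eV/(kB*T) = -0.2403*1.602e-19/(1.381e-23*1121.4) = -2.486
Step 3: exp(x) = 0.08326
Step 4: Xi = 1 + 0.08326 = 1.083

1.083


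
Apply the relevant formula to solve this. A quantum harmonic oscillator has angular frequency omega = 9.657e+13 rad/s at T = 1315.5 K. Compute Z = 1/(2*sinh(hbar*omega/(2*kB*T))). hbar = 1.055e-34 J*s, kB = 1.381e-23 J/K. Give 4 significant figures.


Step 1: Compute x = hbar*omega/(kB*T) = 1.055e-34*9.657e+13/(1.381e-23*1315.5) = 0.5608
Step 2: x/2 = 0.2804
Step 3: sinh(x/2) = 0.2841
Step 4: Z = 1/(2*0.2841) = 1.76

1.76


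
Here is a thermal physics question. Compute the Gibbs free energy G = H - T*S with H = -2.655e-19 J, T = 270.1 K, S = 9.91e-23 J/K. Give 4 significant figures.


Step 1: T*S = 270.1 * 9.91e-23 = 2.677e-20 J
Step 2: G = H - T*S = -2.655e-19 - 2.677e-20
Step 3: G = -2.923e-19 J

-2.923e-19


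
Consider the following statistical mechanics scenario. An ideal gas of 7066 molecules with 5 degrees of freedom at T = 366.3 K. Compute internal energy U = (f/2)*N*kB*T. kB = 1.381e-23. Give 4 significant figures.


Step 1: f/2 = 5/2 = 2.5
Step 2: N*kB*T = 7066*1.381e-23*366.3 = 3.574e-17
Step 3: U = 2.5 * 3.574e-17 = 8.936e-17 J

8.936e-17


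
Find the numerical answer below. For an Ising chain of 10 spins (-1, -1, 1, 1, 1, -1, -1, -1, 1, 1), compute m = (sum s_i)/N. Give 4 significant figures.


Step 1: Count up spins (+1): 5, down spins (-1): 5
Step 2: Total magnetization M = 5 - 5 = 0
Step 3: m = M/N = 0/10 = 0

0


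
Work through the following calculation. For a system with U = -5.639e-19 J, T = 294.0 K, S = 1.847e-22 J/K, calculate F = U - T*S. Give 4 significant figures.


Step 1: T*S = 294.0 * 1.847e-22 = 5.43e-20 J
Step 2: F = U - T*S = -5.639e-19 - 5.43e-20
Step 3: F = -6.182e-19 J

-6.182e-19


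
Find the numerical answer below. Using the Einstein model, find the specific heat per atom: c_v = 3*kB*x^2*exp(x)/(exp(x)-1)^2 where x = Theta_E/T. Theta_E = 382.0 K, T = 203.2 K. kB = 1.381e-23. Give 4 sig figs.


Step 1: x = Theta_E/T = 382.0/203.2 = 1.88
Step 2: x^2 = 3.534
Step 3: exp(x) = 6.553
Step 4: c_v = 3*1.381e-23*3.534*6.553/(6.553-1)^2 = 3.112e-23

3.112e-23


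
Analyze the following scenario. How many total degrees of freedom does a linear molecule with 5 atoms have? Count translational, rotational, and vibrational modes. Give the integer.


Step 1: Translational DOF = 3
Step 2: Rotational DOF (linear) = 2
Step 3: Vibrational DOF = 3*5 - 5 = 10
Step 4: Total = 3 + 2 + 10 = 15

15


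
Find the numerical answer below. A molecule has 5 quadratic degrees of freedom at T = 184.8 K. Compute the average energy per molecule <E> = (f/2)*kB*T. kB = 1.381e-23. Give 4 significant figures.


Step 1: f/2 = 5/2 = 2.5
Step 2: kB*T = 1.381e-23 * 184.8 = 2.552e-21
Step 3: <E> = 2.5 * 2.552e-21 = 6.38e-21 J

6.38e-21


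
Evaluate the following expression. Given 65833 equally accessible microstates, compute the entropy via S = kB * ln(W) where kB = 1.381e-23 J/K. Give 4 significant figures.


Step 1: ln(W) = ln(65833) = 11.09
Step 2: S = kB * ln(W) = 1.381e-23 * 11.09
Step 3: S = 1.532e-22 J/K

1.532e-22


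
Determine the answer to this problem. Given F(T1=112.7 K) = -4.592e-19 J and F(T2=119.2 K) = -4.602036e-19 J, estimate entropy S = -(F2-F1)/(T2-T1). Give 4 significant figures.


Step 1: dF = F2 - F1 = -4.602036e-19 - (-4.592e-19) = -1.0036e-21 J
Step 2: dT = T2 - T1 = 119.2 - 112.7 = 6.5 K
Step 3: S = -dF/dT = -(-1.0036e-21)/6.5 = 1.544e-22 J/K

1.544e-22


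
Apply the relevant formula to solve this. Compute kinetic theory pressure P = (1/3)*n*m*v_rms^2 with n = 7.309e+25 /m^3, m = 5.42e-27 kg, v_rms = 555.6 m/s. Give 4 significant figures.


Step 1: v_rms^2 = 555.6^2 = 3.087e+05
Step 2: n*m = 7.309e+25*5.42e-27 = 0.3961
Step 3: P = (1/3)*0.3961*3.087e+05 = 4.076e+04 Pa

4.076e+04


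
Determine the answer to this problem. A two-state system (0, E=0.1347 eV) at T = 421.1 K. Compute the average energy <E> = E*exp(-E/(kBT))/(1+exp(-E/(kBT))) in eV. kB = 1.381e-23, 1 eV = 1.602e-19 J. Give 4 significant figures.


Step 1: beta*E = 0.1347*1.602e-19/(1.381e-23*421.1) = 3.711
Step 2: exp(-beta*E) = 0.02446
Step 3: <E> = 0.1347*0.02446/(1+0.02446) = 0.003216 eV

0.003216


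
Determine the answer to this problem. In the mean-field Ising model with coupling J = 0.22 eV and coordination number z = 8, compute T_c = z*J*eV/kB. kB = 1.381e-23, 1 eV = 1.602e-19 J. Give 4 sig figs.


Step 1: z*J = 8*0.22 = 1.76 eV
Step 2: Convert to Joules: 1.76*1.602e-19 = 2.82e-19 J
Step 3: T_c = 2.82e-19 / 1.381e-23 = 2.042e+04 K

2.042e+04


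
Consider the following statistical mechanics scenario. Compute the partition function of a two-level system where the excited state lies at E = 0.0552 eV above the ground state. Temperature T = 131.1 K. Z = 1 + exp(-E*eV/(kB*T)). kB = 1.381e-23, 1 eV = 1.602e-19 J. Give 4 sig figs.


Step 1: Compute beta*E = E*eV/(kB*T) = 0.0552*1.602e-19/(1.381e-23*131.1) = 4.884
Step 2: exp(-beta*E) = exp(-4.884) = 0.007564
Step 3: Z = 1 + 0.007564 = 1.008

1.008


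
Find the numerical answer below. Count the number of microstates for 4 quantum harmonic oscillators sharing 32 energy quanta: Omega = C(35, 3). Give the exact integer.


Step 1: Use binomial coefficient C(35, 3)
Step 2: Numerator = 35! / 32!
Step 3: Denominator = 3!
Step 4: Omega = 6545

6545


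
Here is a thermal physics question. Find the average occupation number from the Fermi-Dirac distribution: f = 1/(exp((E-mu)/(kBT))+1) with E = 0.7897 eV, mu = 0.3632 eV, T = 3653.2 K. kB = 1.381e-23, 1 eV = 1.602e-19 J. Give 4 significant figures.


Step 1: (E - mu) = 0.7897 - 0.3632 = 0.4265 eV
Step 2: Convert: (E-mu)*eV = 6.833e-20 J
Step 3: x = (E-mu)*eV/(kB*T) = 1.354
Step 4: f = 1/(exp(1.354)+1) = 0.2052

0.2052


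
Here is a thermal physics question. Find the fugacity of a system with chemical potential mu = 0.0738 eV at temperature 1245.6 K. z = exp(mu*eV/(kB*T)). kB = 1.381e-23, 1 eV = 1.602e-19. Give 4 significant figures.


Step 1: Convert mu to Joules: 0.0738*1.602e-19 = 1.182e-20 J
Step 2: kB*T = 1.381e-23*1245.6 = 1.72e-20 J
Step 3: mu/(kB*T) = 0.6873
Step 4: z = exp(0.6873) = 1.988

1.988


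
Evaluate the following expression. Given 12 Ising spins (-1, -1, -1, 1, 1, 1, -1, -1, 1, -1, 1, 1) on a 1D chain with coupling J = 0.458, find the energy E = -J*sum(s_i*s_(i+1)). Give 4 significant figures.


Step 1: Nearest-neighbor products: 1, 1, -1, 1, 1, -1, 1, -1, -1, -1, 1
Step 2: Sum of products = 1
Step 3: E = -0.458 * 1 = -0.458

-0.458


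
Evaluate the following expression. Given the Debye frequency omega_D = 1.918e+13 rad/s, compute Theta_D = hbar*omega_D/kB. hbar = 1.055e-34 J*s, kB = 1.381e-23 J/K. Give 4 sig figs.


Step 1: hbar*omega_D = 1.055e-34 * 1.918e+13 = 2.023e-21 J
Step 2: Theta_D = 2.023e-21 / 1.381e-23
Step 3: Theta_D = 146.5 K

146.5


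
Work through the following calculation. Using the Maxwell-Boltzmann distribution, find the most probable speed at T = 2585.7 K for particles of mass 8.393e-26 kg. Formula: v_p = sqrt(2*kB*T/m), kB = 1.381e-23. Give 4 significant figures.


Step 1: Numerator = 2*kB*T = 2*1.381e-23*2585.7 = 7.142e-20
Step 2: Ratio = 7.142e-20 / 8.393e-26 = 8.509e+05
Step 3: v_p = sqrt(8.509e+05) = 922.4 m/s

922.4


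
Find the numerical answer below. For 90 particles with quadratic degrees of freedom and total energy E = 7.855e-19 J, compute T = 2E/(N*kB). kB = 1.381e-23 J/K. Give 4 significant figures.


Step 1: Numerator = 2*E = 2*7.855e-19 = 1.571e-18 J
Step 2: Denominator = N*kB = 90*1.381e-23 = 1.243e-21
Step 3: T = 1.571e-18 / 1.243e-21 = 1264 K

1264


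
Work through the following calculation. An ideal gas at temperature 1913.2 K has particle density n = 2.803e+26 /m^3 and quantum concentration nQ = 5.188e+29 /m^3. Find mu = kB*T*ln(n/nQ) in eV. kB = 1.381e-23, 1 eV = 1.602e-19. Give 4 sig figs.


Step 1: n/nQ = 2.803e+26/5.188e+29 = 0.0005403
Step 2: ln(n/nQ) = -7.523
Step 3: mu = kB*T*ln(n/nQ) = 2.642e-20*-7.523 = -1.988e-19 J
Step 4: Convert to eV: -1.988e-19/1.602e-19 = -1.241 eV

-1.241


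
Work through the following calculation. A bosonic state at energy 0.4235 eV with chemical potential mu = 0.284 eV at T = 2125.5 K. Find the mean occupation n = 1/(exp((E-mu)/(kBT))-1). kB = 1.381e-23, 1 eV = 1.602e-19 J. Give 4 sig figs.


Step 1: (E - mu) = 0.1395 eV
Step 2: x = (E-mu)*eV/(kB*T) = 0.1395*1.602e-19/(1.381e-23*2125.5) = 0.7613
Step 3: exp(x) = 2.141
Step 4: n = 1/(exp(x)-1) = 0.8763

0.8763


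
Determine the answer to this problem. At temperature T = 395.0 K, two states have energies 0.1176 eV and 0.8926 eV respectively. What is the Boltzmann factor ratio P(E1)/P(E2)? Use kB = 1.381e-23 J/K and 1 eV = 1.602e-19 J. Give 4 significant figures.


Step 1: Compute energy difference dE = E1 - E2 = 0.1176 - 0.8926 = -0.775 eV
Step 2: Convert to Joules: dE_J = -0.775 * 1.602e-19 = -1.242e-19 J
Step 3: Compute exponent = -dE_J / (kB * T) = -(-1.242e-19) / (1.381e-23 * 395.0) = 22.76
Step 4: P(E1)/P(E2) = exp(22.76) = 7.666e+09

7.666e+09


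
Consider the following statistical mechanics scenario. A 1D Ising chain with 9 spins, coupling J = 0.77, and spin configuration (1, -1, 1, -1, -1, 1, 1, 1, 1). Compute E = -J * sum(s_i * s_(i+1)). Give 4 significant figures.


Step 1: Nearest-neighbor products: -1, -1, -1, 1, -1, 1, 1, 1
Step 2: Sum of products = 0
Step 3: E = -0.77 * 0 = 0

0


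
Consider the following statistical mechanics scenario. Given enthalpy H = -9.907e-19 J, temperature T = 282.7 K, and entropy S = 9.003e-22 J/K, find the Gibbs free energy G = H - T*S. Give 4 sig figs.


Step 1: T*S = 282.7 * 9.003e-22 = 2.545e-19 J
Step 2: G = H - T*S = -9.907e-19 - 2.545e-19
Step 3: G = -1.245e-18 J

-1.245e-18


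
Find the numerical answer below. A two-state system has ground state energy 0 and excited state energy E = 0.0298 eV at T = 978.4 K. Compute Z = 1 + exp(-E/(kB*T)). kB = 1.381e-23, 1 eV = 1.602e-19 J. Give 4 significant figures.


Step 1: Compute beta*E = E*eV/(kB*T) = 0.0298*1.602e-19/(1.381e-23*978.4) = 0.3533
Step 2: exp(-beta*E) = exp(-0.3533) = 0.7024
Step 3: Z = 1 + 0.7024 = 1.702

1.702


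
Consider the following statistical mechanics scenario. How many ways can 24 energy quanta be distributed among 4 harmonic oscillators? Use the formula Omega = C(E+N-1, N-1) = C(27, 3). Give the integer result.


Step 1: Use binomial coefficient C(27, 3)
Step 2: Numerator = 27! / 24!
Step 3: Denominator = 3!
Step 4: Omega = 2925

2925


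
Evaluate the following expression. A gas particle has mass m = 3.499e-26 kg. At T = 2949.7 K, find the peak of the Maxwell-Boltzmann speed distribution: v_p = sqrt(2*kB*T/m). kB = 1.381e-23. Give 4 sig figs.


Step 1: Numerator = 2*kB*T = 2*1.381e-23*2949.7 = 8.147e-20
Step 2: Ratio = 8.147e-20 / 3.499e-26 = 2.328e+06
Step 3: v_p = sqrt(2.328e+06) = 1526 m/s

1526


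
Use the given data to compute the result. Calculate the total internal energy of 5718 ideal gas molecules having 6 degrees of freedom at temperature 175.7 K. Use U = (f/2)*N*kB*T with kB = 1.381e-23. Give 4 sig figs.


Step 1: f/2 = 6/2 = 3.0
Step 2: N*kB*T = 5718*1.381e-23*175.7 = 1.387e-17
Step 3: U = 3.0 * 1.387e-17 = 4.162e-17 J

4.162e-17


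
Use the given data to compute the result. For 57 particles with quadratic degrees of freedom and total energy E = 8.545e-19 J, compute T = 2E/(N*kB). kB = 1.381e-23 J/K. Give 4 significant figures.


Step 1: Numerator = 2*E = 2*8.545e-19 = 1.709e-18 J
Step 2: Denominator = N*kB = 57*1.381e-23 = 7.872e-22
Step 3: T = 1.709e-18 / 7.872e-22 = 2171 K

2171


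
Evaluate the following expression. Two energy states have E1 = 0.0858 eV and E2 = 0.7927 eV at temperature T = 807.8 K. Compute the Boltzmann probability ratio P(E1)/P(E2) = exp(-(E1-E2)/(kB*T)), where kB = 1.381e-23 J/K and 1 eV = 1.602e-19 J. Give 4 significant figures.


Step 1: Compute energy difference dE = E1 - E2 = 0.0858 - 0.7927 = -0.7069 eV
Step 2: Convert to Joules: dE_J = -0.7069 * 1.602e-19 = -1.132e-19 J
Step 3: Compute exponent = -dE_J / (kB * T) = -(-1.132e-19) / (1.381e-23 * 807.8) = 10.15
Step 4: P(E1)/P(E2) = exp(10.15) = 2.563e+04

2.563e+04


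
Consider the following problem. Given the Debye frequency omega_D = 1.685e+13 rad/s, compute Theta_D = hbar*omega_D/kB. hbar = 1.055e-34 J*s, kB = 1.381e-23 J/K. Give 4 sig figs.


Step 1: hbar*omega_D = 1.055e-34 * 1.685e+13 = 1.778e-21 J
Step 2: Theta_D = 1.778e-21 / 1.381e-23
Step 3: Theta_D = 128.7 K

128.7


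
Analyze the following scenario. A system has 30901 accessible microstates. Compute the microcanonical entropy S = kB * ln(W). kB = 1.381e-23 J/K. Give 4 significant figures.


Step 1: ln(W) = ln(30901) = 10.34
Step 2: S = kB * ln(W) = 1.381e-23 * 10.34
Step 3: S = 1.428e-22 J/K

1.428e-22


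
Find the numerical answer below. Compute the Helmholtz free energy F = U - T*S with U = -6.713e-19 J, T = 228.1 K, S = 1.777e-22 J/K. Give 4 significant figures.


Step 1: T*S = 228.1 * 1.777e-22 = 4.053e-20 J
Step 2: F = U - T*S = -6.713e-19 - 4.053e-20
Step 3: F = -7.118e-19 J

-7.118e-19


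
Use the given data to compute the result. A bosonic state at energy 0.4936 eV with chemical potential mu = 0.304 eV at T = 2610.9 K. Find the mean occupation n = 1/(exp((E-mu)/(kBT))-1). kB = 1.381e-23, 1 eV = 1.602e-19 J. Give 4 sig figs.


Step 1: (E - mu) = 0.1896 eV
Step 2: x = (E-mu)*eV/(kB*T) = 0.1896*1.602e-19/(1.381e-23*2610.9) = 0.8424
Step 3: exp(x) = 2.322
Step 4: n = 1/(exp(x)-1) = 0.7565

0.7565


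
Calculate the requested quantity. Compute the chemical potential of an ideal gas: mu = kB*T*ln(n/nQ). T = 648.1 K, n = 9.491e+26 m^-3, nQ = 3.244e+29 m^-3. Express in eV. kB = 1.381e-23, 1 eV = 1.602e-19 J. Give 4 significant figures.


Step 1: n/nQ = 9.491e+26/3.244e+29 = 0.002926
Step 2: ln(n/nQ) = -5.834
Step 3: mu = kB*T*ln(n/nQ) = 8.95e-21*-5.834 = -5.222e-20 J
Step 4: Convert to eV: -5.222e-20/1.602e-19 = -0.326 eV

-0.326


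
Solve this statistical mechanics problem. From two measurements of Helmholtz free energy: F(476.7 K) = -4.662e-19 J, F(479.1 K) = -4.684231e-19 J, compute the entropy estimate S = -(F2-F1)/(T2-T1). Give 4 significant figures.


Step 1: dF = F2 - F1 = -4.684231e-19 - (-4.662e-19) = -2.2231e-21 J
Step 2: dT = T2 - T1 = 479.1 - 476.7 = 2.4 K
Step 3: S = -dF/dT = -(-2.2231e-21)/2.4 = 9.263e-22 J/K

9.263e-22


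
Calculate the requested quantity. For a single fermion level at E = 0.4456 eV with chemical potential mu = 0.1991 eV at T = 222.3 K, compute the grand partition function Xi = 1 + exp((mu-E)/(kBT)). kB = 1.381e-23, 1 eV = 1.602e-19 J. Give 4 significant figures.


Step 1: (mu - E) = 0.1991 - 0.4456 = -0.2465 eV
Step 2: x = (mu-E)*eV/(kB*T) = -0.2465*1.602e-19/(1.381e-23*222.3) = -12.86
Step 3: exp(x) = 2.592e-06
Step 4: Xi = 1 + 2.592e-06 = 1

1


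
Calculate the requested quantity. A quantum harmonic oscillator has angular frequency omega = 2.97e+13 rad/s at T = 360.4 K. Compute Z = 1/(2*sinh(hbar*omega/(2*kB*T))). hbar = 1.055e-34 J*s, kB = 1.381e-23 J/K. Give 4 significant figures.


Step 1: Compute x = hbar*omega/(kB*T) = 1.055e-34*2.97e+13/(1.381e-23*360.4) = 0.6296
Step 2: x/2 = 0.3148
Step 3: sinh(x/2) = 0.32
Step 4: Z = 1/(2*0.32) = 1.563

1.563


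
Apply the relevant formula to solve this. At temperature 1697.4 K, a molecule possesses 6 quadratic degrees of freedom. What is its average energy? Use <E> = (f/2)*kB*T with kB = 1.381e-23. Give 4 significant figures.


Step 1: f/2 = 6/2 = 3
Step 2: kB*T = 1.381e-23 * 1697.4 = 2.344e-20
Step 3: <E> = 3 * 2.344e-20 = 7.032e-20 J

7.032e-20


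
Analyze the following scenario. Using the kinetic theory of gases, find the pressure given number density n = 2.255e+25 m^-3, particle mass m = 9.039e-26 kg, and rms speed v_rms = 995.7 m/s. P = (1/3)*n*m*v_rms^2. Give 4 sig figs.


Step 1: v_rms^2 = 995.7^2 = 9.914e+05
Step 2: n*m = 2.255e+25*9.039e-26 = 2.038
Step 3: P = (1/3)*2.038*9.914e+05 = 6.736e+05 Pa

6.736e+05


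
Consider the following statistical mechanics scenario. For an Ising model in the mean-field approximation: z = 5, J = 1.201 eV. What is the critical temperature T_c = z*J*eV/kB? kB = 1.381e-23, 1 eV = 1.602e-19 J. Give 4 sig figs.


Step 1: z*J = 5*1.201 = 6.005 eV
Step 2: Convert to Joules: 6.005*1.602e-19 = 9.62e-19 J
Step 3: T_c = 9.62e-19 / 1.381e-23 = 6.966e+04 K

6.966e+04


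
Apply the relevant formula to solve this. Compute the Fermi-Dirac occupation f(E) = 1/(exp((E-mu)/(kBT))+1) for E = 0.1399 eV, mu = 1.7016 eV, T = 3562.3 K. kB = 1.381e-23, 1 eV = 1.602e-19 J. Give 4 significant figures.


Step 1: (E - mu) = 0.1399 - 1.7016 = -1.562 eV
Step 2: Convert: (E-mu)*eV = -2.502e-19 J
Step 3: x = (E-mu)*eV/(kB*T) = -5.086
Step 4: f = 1/(exp(-5.086)+1) = 0.9939

0.9939


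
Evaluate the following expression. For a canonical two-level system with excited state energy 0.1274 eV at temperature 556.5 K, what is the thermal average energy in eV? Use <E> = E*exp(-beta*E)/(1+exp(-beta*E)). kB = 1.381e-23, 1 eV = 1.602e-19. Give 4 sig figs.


Step 1: beta*E = 0.1274*1.602e-19/(1.381e-23*556.5) = 2.656
Step 2: exp(-beta*E) = 0.07025
Step 3: <E> = 0.1274*0.07025/(1+0.07025) = 0.008363 eV

0.008363


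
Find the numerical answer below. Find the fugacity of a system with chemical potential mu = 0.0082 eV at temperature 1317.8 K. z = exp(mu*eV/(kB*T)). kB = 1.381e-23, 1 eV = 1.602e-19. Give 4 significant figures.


Step 1: Convert mu to Joules: 0.0082*1.602e-19 = 1.314e-21 J
Step 2: kB*T = 1.381e-23*1317.8 = 1.82e-20 J
Step 3: mu/(kB*T) = 0.07218
Step 4: z = exp(0.07218) = 1.075

1.075


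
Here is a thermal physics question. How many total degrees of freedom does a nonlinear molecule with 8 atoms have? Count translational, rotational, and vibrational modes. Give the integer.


Step 1: Translational DOF = 3
Step 2: Rotational DOF (nonlinear) = 3
Step 3: Vibrational DOF = 3*8 - 6 = 18
Step 4: Total = 3 + 3 + 18 = 24

24


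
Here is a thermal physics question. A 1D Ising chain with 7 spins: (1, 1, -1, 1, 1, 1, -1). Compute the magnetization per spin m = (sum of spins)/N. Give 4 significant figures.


Step 1: Count up spins (+1): 5, down spins (-1): 2
Step 2: Total magnetization M = 5 - 2 = 3
Step 3: m = M/N = 3/7 = 0.4286

0.4286


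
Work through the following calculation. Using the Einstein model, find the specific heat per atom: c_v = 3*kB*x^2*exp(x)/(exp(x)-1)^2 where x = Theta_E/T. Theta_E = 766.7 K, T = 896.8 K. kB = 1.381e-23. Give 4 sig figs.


Step 1: x = Theta_E/T = 766.7/896.8 = 0.8549
Step 2: x^2 = 0.7309
Step 3: exp(x) = 2.351
Step 4: c_v = 3*1.381e-23*0.7309*2.351/(2.351-1)^2 = 3.9e-23

3.9e-23


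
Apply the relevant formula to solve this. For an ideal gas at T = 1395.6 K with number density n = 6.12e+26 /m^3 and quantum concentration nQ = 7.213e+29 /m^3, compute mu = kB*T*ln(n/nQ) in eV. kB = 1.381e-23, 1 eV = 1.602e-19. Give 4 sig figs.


Step 1: n/nQ = 6.12e+26/7.213e+29 = 0.0008485
Step 2: ln(n/nQ) = -7.072
Step 3: mu = kB*T*ln(n/nQ) = 1.927e-20*-7.072 = -1.363e-19 J
Step 4: Convert to eV: -1.363e-19/1.602e-19 = -0.8508 eV

-0.8508


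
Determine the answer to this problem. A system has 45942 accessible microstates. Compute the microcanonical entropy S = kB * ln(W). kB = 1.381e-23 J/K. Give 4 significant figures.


Step 1: ln(W) = ln(45942) = 10.74
Step 2: S = kB * ln(W) = 1.381e-23 * 10.74
Step 3: S = 1.483e-22 J/K

1.483e-22


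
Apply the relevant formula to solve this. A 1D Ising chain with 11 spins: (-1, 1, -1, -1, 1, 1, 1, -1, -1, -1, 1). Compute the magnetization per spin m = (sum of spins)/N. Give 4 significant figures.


Step 1: Count up spins (+1): 5, down spins (-1): 6
Step 2: Total magnetization M = 5 - 6 = -1
Step 3: m = M/N = -1/11 = -0.09091

-0.09091


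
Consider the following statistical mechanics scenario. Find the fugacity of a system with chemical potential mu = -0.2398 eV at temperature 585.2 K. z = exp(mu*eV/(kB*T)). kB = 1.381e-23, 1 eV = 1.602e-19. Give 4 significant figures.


Step 1: Convert mu to Joules: -0.2398*1.602e-19 = -3.842e-20 J
Step 2: kB*T = 1.381e-23*585.2 = 8.082e-21 J
Step 3: mu/(kB*T) = -4.754
Step 4: z = exp(-4.754) = 0.008621

0.008621


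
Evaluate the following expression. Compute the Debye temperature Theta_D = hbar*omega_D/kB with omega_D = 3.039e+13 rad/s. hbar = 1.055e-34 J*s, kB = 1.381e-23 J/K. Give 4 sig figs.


Step 1: hbar*omega_D = 1.055e-34 * 3.039e+13 = 3.206e-21 J
Step 2: Theta_D = 3.206e-21 / 1.381e-23
Step 3: Theta_D = 232.2 K

232.2


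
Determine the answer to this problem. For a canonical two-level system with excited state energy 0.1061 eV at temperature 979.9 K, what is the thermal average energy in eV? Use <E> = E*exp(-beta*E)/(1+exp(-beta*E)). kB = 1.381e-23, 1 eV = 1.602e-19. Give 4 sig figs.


Step 1: beta*E = 0.1061*1.602e-19/(1.381e-23*979.9) = 1.256
Step 2: exp(-beta*E) = 0.2848
Step 3: <E> = 0.1061*0.2848/(1+0.2848) = 0.02352 eV

0.02352


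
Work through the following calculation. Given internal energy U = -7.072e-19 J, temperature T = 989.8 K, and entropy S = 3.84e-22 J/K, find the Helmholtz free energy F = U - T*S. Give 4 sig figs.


Step 1: T*S = 989.8 * 3.84e-22 = 3.801e-19 J
Step 2: F = U - T*S = -7.072e-19 - 3.801e-19
Step 3: F = -1.087e-18 J

-1.087e-18


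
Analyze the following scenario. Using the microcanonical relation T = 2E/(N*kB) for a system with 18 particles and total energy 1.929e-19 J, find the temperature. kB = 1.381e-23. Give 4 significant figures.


Step 1: Numerator = 2*E = 2*1.929e-19 = 3.858e-19 J
Step 2: Denominator = N*kB = 18*1.381e-23 = 2.486e-22
Step 3: T = 3.858e-19 / 2.486e-22 = 1552 K

1552


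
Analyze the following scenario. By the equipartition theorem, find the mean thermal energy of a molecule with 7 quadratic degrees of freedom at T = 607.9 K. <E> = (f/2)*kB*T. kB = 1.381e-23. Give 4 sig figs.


Step 1: f/2 = 7/2 = 3.5
Step 2: kB*T = 1.381e-23 * 607.9 = 8.395e-21
Step 3: <E> = 3.5 * 8.395e-21 = 2.938e-20 J

2.938e-20


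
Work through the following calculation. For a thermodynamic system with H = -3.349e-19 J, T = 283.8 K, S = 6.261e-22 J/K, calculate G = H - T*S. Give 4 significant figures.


Step 1: T*S = 283.8 * 6.261e-22 = 1.777e-19 J
Step 2: G = H - T*S = -3.349e-19 - 1.777e-19
Step 3: G = -5.126e-19 J

-5.126e-19


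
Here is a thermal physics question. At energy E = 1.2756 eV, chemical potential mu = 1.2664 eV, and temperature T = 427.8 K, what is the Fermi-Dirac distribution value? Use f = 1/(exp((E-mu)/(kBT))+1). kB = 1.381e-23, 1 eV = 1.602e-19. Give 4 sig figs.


Step 1: (E - mu) = 1.2756 - 1.2664 = 0.0092 eV
Step 2: Convert: (E-mu)*eV = 1.474e-21 J
Step 3: x = (E-mu)*eV/(kB*T) = 0.2495
Step 4: f = 1/(exp(0.2495)+1) = 0.438

0.438


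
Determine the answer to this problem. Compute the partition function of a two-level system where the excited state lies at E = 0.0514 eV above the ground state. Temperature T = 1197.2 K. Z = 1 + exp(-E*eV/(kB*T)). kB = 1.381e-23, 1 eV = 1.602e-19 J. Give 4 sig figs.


Step 1: Compute beta*E = E*eV/(kB*T) = 0.0514*1.602e-19/(1.381e-23*1197.2) = 0.498
Step 2: exp(-beta*E) = exp(-0.498) = 0.6077
Step 3: Z = 1 + 0.6077 = 1.608

1.608
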